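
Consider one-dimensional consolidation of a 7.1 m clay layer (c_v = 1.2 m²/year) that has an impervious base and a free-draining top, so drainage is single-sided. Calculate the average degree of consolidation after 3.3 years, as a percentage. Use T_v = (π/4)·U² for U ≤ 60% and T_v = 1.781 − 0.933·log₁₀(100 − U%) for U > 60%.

Drainage path length: H_d = H = 7.1 m (single drainage).
T_v = c_v·t/H_d² = 1.2×3.3/7.1² = 0.078556.
T_v = 0.078556 corresponds to the U ≤ 60% branch:
U = √(4T_v/π) = 0.3163

U ≈ 31.6 %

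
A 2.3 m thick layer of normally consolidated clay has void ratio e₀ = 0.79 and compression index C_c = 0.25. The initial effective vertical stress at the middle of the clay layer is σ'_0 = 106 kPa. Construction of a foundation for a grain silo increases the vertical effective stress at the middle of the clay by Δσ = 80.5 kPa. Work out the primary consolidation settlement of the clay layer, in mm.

S_c ≈ 78.8 mm

Final effective stress: σ'_f = σ'_0 + Δσ = 106 + 80.5 = 186.5 kPa.
Normally consolidated clay, so the full stress increment lies on the virgin compression line:
S_c = C_c·H/(1+e₀)·log₁₀(σ'_f/σ'_0) = 0.25×2.3/(1+0.79)×log₁₀(186.5/106)
    = 0.32123 × 0.24537 = 0.07882 m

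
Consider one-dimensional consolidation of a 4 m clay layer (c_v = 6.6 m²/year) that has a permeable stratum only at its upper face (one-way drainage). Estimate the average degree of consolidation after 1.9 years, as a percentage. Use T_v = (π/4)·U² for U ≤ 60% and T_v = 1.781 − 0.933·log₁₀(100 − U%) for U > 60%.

Drainage path length: H_d = H = 4 m (single drainage).
T_v = c_v·t/H_d² = 6.6×1.9/4² = 0.78375.
T_v = 0.78375 corresponds to the U > 60% branch:
U = 1 − 10^((1.781 − T_v)/0.933)/100 = 0.8828

U ≈ 88.3 %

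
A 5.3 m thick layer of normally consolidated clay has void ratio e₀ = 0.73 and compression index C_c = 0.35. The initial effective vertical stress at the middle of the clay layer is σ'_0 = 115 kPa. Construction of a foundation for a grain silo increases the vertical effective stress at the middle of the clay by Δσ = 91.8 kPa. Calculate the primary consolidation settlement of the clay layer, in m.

S_c ≈ 0.273 m

Final effective stress: σ'_f = σ'_0 + Δσ = 115 + 91.8 = 206.8 kPa.
Normally consolidated clay, so the full stress increment lies on the virgin compression line:
S_c = C_c·H/(1+e₀)·log₁₀(σ'_f/σ'_0) = 0.35×5.3/(1+0.73)×log₁₀(206.8/115)
    = 1.0723 × 0.25485 = 0.2733 m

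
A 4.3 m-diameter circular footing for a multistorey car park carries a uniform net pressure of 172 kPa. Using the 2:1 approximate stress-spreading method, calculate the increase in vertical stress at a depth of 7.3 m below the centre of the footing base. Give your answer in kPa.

Δσ_z ≈ 23.6 kPa

By the 2:1 method the load spreads at 1 horizontal : 2 vertical, so at depth z the loaded area has grown by z in each plan dimension:
Δσ ≈ qD²/(D+z)² = 172×4.3²/(4.3+7.3)² = 23.635 kPa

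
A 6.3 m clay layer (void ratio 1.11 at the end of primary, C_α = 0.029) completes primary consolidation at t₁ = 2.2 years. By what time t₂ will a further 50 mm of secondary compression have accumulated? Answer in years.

S_s = C_α·H/(1+e_p)·log₁₀(t₂/t₁) ⇒ log₁₀(t₂/t₁) = S_s·(1+e_p)/(C_α·H).
log₁₀(t₂/t₁) = 0.05 × (1+1.11) / (0.029×6.3) = 0.5774
t₂ = t₁ × 10^0.5774 = 2.2 × 3.78 = 8.315 years

t₂ ≈ 8.32 years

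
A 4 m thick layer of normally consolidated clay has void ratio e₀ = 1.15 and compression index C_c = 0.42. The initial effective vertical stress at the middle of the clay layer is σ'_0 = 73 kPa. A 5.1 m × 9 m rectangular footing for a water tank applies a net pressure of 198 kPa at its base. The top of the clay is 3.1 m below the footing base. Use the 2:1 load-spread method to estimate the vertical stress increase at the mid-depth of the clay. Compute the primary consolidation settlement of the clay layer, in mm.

S_c ≈ 212 mm

Mid-depth of clay below the footing base: z = 3.1 + 4/2 = 5.1 m.
Stress increase at mid-clay by the 2:1 spreading method:
Δσ = qBL/((B+z)(L+z)) = 198×5.1×9/((5.1+5.1)(9+5.1)) = 63.191 kPa
Final effective stress: σ'_f = σ'_0 + Δσ = 73 + 63.191 = 136.19 kPa.
Normally consolidated clay, so the full stress increment lies on the virgin compression line:
S_c = C_c·H/(1+e₀)·log₁₀(σ'_f/σ'_0) = 0.42×4/(1+1.15)×log₁₀(136.19/73)
    = 0.7814 × 0.27082 = 0.2116 m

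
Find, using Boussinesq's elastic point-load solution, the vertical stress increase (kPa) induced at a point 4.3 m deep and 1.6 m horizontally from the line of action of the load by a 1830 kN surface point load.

Boussinesq vertical stress below a point load on an elastic half-space:
Δσ_z = 3P/(2πz²) · [1 + (r/z)²]^(−5/2)
r/z = 1.6/4.3 = 0.37209; [1+(r/z)²]^(−5/2) = 0.72312.
Δσ_z = 3×1830/(2π×4.3²) × 0.72312 = 47.256 × 0.72312 = 34.17 kPa

Δσ_z ≈ 34.2 kPa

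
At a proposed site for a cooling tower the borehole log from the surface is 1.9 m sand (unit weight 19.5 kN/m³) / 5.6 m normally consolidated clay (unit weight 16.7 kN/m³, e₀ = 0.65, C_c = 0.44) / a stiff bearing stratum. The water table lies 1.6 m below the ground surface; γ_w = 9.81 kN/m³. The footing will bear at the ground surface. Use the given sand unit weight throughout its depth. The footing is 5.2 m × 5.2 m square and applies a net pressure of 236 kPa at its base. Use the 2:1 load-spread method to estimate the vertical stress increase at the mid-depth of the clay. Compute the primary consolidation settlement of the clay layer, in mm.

S_c ≈ 517 mm

Mid-depth of clay below the ground surface: z = 1.9 + 5.6/2 = 4.7 m.
Total vertical stress at mid-clay: σ_v = 19.5×1.9 + 16.7×2.8 = 83.81 kPa.
Pore pressure: u = 9.81×(4.7 − 1.6) = 30.411 kPa.
Initial effective stress: σ'_0 = σ_v − u = 83.81 − 30.411 = 53.399 kPa.
Stress increase at mid-clay by the 2:1 spreading method:
Δσ = qBL/((B+z)(L+z)) = 236×5.2×5.2/((5.2+4.7)(5.2+4.7)) = 65.11 kPa
Final effective stress: σ'_f = σ'_0 + Δσ = 53.399 + 65.11 = 118.51 kPa.
Normally consolidated clay, so the full stress increment lies on the virgin compression line:
S_c = C_c·H/(1+e₀)·log₁₀(σ'_f/σ'_0) = 0.44×5.6/(1+0.65)×log₁₀(118.51/53.399)
    = 1.4933 × 0.34622 = 0.517 m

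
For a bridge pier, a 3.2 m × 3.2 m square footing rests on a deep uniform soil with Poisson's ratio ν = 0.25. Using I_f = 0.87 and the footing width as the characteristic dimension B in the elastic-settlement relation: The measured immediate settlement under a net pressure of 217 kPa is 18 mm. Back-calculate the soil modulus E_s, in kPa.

S_e = q·B·(1−ν²)/E_s · I_f  ⇒  E_s = q·B·(1−ν²)·I_f / S_e.
E_s = 217 × 3.2 × 0.9375 × 0.87 / 0.018 = 31470 kPa

E_s ≈ 31500 kPa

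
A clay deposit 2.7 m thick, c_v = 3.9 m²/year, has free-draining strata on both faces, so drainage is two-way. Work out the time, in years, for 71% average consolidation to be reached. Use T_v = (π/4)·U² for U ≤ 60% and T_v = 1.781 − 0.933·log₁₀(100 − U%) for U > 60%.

t ≈ 0.195 years

Drainage path length: H_d = H/2 = 1.35 m (double drainage).
U > 60%: T_v = 1.781 − 0.933·log₁₀(100 − 71) = 0.41658.
t = T_v·H_d²/c_v = 0.41658×1.35²/3.9 = 0.1947 years.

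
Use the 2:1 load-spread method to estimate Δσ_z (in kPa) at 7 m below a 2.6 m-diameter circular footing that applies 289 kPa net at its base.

By the 2:1 method the load spreads at 1 horizontal : 2 vertical, so at depth z the loaded area has grown by z in each plan dimension:
Δσ ≈ qD²/(D+z)² = 289×2.6²/(2.6+7)² = 21.198 kPa

Δσ_z ≈ 21.2 kPa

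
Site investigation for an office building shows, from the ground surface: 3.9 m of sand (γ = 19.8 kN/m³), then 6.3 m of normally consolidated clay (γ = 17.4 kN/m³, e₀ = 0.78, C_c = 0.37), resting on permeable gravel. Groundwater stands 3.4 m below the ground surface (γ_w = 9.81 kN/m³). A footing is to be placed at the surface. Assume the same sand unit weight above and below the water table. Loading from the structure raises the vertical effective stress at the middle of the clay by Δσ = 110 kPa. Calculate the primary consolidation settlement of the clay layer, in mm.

Mid-depth of clay below the ground surface: z = 3.9 + 6.3/2 = 7.05 m.
Total vertical stress at mid-clay: σ_v = 19.8×3.9 + 17.4×3.15 = 132.03 kPa.
Pore pressure: u = 9.81×(7.05 − 3.4) = 35.806 kPa.
Initial effective stress: σ'_0 = σ_v − u = 132.03 − 35.806 = 96.224 kPa.
Final effective stress: σ'_f = σ'_0 + Δσ = 96.224 + 110 = 206.22 kPa.
Normally consolidated clay, so the full stress increment lies on the virgin compression line:
S_c = C_c·H/(1+e₀)·log₁₀(σ'_f/σ'_0) = 0.37×6.3/(1+0.78)×log₁₀(206.22/96.224)
    = 1.3096 × 0.33105 = 0.4335 m

S_c ≈ 434 mm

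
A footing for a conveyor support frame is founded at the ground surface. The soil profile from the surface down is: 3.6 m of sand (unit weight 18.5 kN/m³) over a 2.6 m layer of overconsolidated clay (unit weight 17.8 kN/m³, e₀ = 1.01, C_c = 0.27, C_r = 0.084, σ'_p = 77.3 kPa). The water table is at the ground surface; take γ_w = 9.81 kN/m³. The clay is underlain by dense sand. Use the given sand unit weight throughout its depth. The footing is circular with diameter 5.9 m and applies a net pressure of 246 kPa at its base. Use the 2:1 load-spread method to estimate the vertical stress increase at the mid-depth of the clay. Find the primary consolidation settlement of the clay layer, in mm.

S_c ≈ 89.5 mm

Mid-depth of clay below the ground surface: z = 3.6 + 2.6/2 = 4.9 m.
Total vertical stress at mid-clay: σ_v = 18.5×3.6 + 17.8×1.3 = 89.74 kPa.
Pore pressure: u = 9.81×(4.9 − 0) = 48.069 kPa.
Initial effective stress: σ'_0 = σ_v − u = 89.74 − 48.069 = 41.671 kPa.
Stress increase at mid-clay by the 2:1 spreading method:
Δσ ≈ qD²/(D+z)² = 246×5.9²/(5.9+4.9)² = 73.416 kPa
Final effective stress: σ'_f = 41.671 + 73.416 = 115.09 kPa.
σ'_f = 115.09 > σ'_p = 77.3 kPa, so the stress path crosses the preconsolidation pressure — recompression up to σ'_p, then virgin compression beyond:
S_c = H/(1+e₀)·[C_r·log₁₀(σ'_p/σ'_0) + C_c·log₁₀(σ'_f/σ'_p)]
    = 2.6/2.01 × [0.084×log₁₀(77.3/41.671) + 0.27×log₁₀(115.09/77.3)]
    = 1.2935 × [0.022541 + 0.046672] = 0.08953 m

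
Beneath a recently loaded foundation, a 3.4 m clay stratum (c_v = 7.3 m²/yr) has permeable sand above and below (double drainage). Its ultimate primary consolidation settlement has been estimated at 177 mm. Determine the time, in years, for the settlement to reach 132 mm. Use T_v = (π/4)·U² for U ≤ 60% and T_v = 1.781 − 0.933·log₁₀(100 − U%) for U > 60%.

Drainage path length: H_d = H/2 = 1.7 m (double drainage).
U = S(t)/S_ult = 132/177 = 0.7458.
U > 60%: T_v = 1.781 − 0.933·log₁₀(100 − 74.576) = 0.46991.
t = T_v·H_d²/c_v = 0.46991×1.7²/7.3 = 0.186 years.

t ≈ 0.186 years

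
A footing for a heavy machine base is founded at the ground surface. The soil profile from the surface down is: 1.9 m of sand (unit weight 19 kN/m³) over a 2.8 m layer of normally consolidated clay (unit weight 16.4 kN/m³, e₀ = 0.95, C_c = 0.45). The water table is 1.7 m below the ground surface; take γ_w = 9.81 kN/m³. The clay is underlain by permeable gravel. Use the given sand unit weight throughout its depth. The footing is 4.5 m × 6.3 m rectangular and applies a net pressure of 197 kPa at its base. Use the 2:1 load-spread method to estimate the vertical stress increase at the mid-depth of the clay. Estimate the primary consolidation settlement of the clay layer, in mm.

S_c ≈ 281 mm

Mid-depth of clay below the ground surface: z = 1.9 + 2.8/2 = 3.3 m.
Total vertical stress at mid-clay: σ_v = 19×1.9 + 16.4×1.4 = 59.06 kPa.
Pore pressure: u = 9.81×(3.3 − 1.7) = 15.696 kPa.
Initial effective stress: σ'_0 = σ_v − u = 59.06 − 15.696 = 43.364 kPa.
Stress increase at mid-clay by the 2:1 spreading method:
Δσ = qBL/((B+z)(L+z)) = 197×4.5×6.3/((4.5+3.3)(6.3+3.3)) = 74.585 kPa
Final effective stress: σ'_f = σ'_0 + Δσ = 43.364 + 74.585 = 117.95 kPa.
Normally consolidated clay, so the full stress increment lies on the virgin compression line:
S_c = C_c·H/(1+e₀)·log₁₀(σ'_f/σ'_0) = 0.45×2.8/(1+0.95)×log₁₀(117.95/43.364)
    = 0.64615 × 0.43457 = 0.2808 m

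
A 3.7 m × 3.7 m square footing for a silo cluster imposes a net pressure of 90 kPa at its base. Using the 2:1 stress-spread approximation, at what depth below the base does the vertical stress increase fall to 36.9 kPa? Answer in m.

2:1 spreading — at depth z the loaded area has grown by z in each plan dimension:
qB²/(B+z)² = Δσ_z ⇒ z = B(√(q/Δσ_z) − 1) = 3.7×(√(90/36.9) − 1) = 2.078 m

z ≈ 2.08 m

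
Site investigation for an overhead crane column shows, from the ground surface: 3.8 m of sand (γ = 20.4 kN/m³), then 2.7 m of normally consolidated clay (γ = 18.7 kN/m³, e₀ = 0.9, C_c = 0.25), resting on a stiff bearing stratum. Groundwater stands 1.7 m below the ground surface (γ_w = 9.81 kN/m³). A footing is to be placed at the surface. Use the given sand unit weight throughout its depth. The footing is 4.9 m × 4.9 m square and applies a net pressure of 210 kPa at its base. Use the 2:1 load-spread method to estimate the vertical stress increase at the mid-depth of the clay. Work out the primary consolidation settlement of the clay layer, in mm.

Mid-depth of clay below the ground surface: z = 3.8 + 2.7/2 = 5.15 m.
Total vertical stress at mid-clay: σ_v = 20.4×3.8 + 18.7×1.35 = 102.77 kPa.
Pore pressure: u = 9.81×(5.15 − 1.7) = 33.845 kPa.
Initial effective stress: σ'_0 = σ_v − u = 102.77 − 33.845 = 68.925 kPa.
Stress increase at mid-clay by the 2:1 spreading method:
Δσ = qBL/((B+z)(L+z)) = 210×4.9×4.9/((4.9+5.15)(4.9+5.15)) = 49.921 kPa
Final effective stress: σ'_f = σ'_0 + Δσ = 68.925 + 49.921 = 118.85 kPa.
Normally consolidated clay, so the full stress increment lies on the virgin compression line:
S_c = C_c·H/(1+e₀)·log₁₀(σ'_f/σ'_0) = 0.25×2.7/(1+0.9)×log₁₀(118.85/68.925)
    = 0.35526 × 0.23662 = 0.08406 m

S_c ≈ 84.1 mm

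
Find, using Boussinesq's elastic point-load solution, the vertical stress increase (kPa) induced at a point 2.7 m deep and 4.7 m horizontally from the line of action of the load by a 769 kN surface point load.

Boussinesq vertical stress below a point load on an elastic half-space:
Δσ_z = 3P/(2πz²) · [1 + (r/z)²]^(−5/2)
r/z = 4.7/2.7 = 1.7407; [1+(r/z)²]^(−5/2) = 0.030668.
Δσ_z = 3×769/(2π×2.7²) × 0.030668 = 50.366 × 0.030668 = 1.545 kPa

Δσ_z ≈ 1.54 kPa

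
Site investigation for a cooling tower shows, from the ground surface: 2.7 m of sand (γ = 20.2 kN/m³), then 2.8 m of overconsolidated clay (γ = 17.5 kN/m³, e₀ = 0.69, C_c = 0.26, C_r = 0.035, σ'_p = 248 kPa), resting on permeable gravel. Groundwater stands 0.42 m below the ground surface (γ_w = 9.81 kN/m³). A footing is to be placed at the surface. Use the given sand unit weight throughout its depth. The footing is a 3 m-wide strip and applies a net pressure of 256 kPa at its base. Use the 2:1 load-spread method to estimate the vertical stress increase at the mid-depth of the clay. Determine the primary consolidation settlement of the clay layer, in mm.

Mid-depth of clay below the ground surface: z = 2.7 + 2.8/2 = 4.1 m.
Total vertical stress at mid-clay: σ_v = 20.2×2.7 + 17.5×1.4 = 79.04 kPa.
Pore pressure: u = 9.81×(4.1 − 0.42) = 36.101 kPa.
Initial effective stress: σ'_0 = σ_v − u = 79.04 − 36.101 = 42.939 kPa.
Stress increase at mid-clay by the 2:1 spreading method:
Δσ = qB/(B+z) = 256×3/(3+4.1) = 108.17 kPa
Final effective stress: σ'_f = 42.939 + 108.17 = 151.11 kPa.
σ'_f = 151.11 ≤ σ'_p = 248 kPa, so the clay remains overconsolidated and only the recompression index applies:
S_c = C_r·H/(1+e₀)·log₁₀(σ'_f/σ'_0) = 0.035×2.8/1.69×log₁₀(151.11/42.939)
    = 0.057988 × 0.54644 = 0.03169 m

S_c ≈ 31.7 mm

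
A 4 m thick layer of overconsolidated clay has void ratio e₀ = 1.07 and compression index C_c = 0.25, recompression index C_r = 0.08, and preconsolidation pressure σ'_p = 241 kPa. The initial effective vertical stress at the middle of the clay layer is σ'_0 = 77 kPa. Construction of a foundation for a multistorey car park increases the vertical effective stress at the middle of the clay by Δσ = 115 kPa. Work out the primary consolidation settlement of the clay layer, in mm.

S_c ≈ 61.3 mm

Final effective stress: σ'_f = 77 + 115 = 192 kPa.
σ'_f = 192 ≤ σ'_p = 241 kPa, so the clay remains overconsolidated and only the recompression index applies:
S_c = C_r·H/(1+e₀)·log₁₀(σ'_f/σ'_0) = 0.08×4/2.07×log₁₀(192/77)
    = 0.15459 × 0.39681 = 0.06134 m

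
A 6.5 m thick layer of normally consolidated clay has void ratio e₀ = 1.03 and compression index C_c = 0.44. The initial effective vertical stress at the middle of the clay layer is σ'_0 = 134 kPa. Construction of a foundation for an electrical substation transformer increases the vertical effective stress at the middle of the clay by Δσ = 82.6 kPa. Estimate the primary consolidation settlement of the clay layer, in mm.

Final effective stress: σ'_f = σ'_0 + Δσ = 134 + 82.6 = 216.6 kPa.
Normally consolidated clay, so the full stress increment lies on the virgin compression line:
S_c = C_c·H/(1+e₀)·log₁₀(σ'_f/σ'_0) = 0.44×6.5/(1+1.03)×log₁₀(216.6/134)
    = 1.4089 × 0.20855 = 0.2938 m

S_c ≈ 294 mm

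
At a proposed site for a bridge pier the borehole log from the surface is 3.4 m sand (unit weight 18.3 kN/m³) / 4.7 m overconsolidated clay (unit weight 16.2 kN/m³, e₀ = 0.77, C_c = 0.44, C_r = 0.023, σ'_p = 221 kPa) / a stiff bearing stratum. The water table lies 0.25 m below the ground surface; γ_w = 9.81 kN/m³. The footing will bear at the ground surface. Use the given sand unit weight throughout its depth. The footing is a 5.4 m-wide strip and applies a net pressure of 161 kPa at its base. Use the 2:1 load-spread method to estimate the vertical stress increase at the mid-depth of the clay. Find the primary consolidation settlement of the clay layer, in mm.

Mid-depth of clay below the ground surface: z = 3.4 + 4.7/2 = 5.75 m.
Total vertical stress at mid-clay: σ_v = 18.3×3.4 + 16.2×2.35 = 100.29 kPa.
Pore pressure: u = 9.81×(5.75 − 0.25) = 53.955 kPa.
Initial effective stress: σ'_0 = σ_v − u = 100.29 − 53.955 = 46.335 kPa.
Stress increase at mid-clay by the 2:1 spreading method:
Δσ = qB/(B+z) = 161×5.4/(5.4+5.75) = 77.973 kPa
Final effective stress: σ'_f = 46.335 + 77.973 = 124.31 kPa.
σ'_f = 124.31 ≤ σ'_p = 221 kPa, so the clay remains overconsolidated and only the recompression index applies:
S_c = C_r·H/(1+e₀)·log₁₀(σ'_f/σ'_0) = 0.023×4.7/1.77×log₁₀(124.31/46.335)
    = 0.061074 × 0.4286 = 0.02618 m

S_c ≈ 26.2 mm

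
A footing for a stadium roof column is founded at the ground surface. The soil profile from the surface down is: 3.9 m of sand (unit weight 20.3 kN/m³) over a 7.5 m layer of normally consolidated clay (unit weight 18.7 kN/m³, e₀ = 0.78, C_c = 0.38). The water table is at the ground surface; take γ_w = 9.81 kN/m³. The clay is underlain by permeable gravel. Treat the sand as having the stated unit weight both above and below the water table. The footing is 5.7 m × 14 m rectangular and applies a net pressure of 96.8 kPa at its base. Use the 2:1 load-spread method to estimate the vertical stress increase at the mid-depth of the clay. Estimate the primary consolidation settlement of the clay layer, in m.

Mid-depth of clay below the ground surface: z = 3.9 + 7.5/2 = 7.65 m.
Total vertical stress at mid-clay: σ_v = 20.3×3.9 + 18.7×3.75 = 149.3 kPa.
Pore pressure: u = 9.81×(7.65 − 0) = 75.047 kPa.
Initial effective stress: σ'_0 = σ_v − u = 149.3 − 75.047 = 74.253 kPa.
Stress increase at mid-clay by the 2:1 spreading method:
Δσ = qBL/((B+z)(L+z)) = 96.8×5.7×14/((5.7+7.65)(14+7.65)) = 26.726 kPa
Final effective stress: σ'_f = σ'_0 + Δσ = 74.253 + 26.726 = 100.98 kPa.
Normally consolidated clay, so the full stress increment lies on the virgin compression line:
S_c = C_c·H/(1+e₀)·log₁₀(σ'_f/σ'_0) = 0.38×7.5/(1+0.78)×log₁₀(100.98/74.253)
    = 1.6011 × 0.13352 = 0.2138 m

S_c ≈ 0.214 m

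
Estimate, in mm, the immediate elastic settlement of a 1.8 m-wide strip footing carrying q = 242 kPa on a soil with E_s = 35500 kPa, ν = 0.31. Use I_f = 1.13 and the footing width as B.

S_e ≈ 12.5 mm

Immediate (elastic) settlement: S_e = q·B·(1−ν²)/E_s · I_f.
S_e = 242 × 1.8 × (1 − 0.31²) / 35500 × 1.13
    = 242 × 1.8 × 0.9039 / 35500 × 1.13
    = 0.01253 m = 12.53 mm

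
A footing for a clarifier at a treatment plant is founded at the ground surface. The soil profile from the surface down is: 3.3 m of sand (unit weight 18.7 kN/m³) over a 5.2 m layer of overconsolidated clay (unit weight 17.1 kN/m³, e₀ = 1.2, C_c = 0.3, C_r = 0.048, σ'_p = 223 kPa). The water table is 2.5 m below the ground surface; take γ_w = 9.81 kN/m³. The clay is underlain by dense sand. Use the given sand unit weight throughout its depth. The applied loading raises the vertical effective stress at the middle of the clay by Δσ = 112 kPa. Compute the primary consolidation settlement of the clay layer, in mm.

Mid-depth of clay below the ground surface: z = 3.3 + 5.2/2 = 5.9 m.
Total vertical stress at mid-clay: σ_v = 18.7×3.3 + 17.1×2.6 = 106.17 kPa.
Pore pressure: u = 9.81×(5.9 − 2.5) = 33.354 kPa.
Initial effective stress: σ'_0 = σ_v − u = 106.17 − 33.354 = 72.816 kPa.
Final effective stress: σ'_f = 72.816 + 112 = 184.82 kPa.
σ'_f = 184.82 ≤ σ'_p = 223 kPa, so the clay remains overconsolidated and only the recompression index applies:
S_c = C_r·H/(1+e₀)·log₁₀(σ'_f/σ'_0) = 0.048×5.2/2.2×log₁₀(184.82/72.816)
    = 0.11345 × 0.40452 = 0.04589 m

S_c ≈ 45.9 mm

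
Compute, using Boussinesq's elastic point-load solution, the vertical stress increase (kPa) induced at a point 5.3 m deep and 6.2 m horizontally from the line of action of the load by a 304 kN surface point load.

Δσ_z ≈ 0.599 kPa

Boussinesq vertical stress below a point load on an elastic half-space:
Δσ_z = 3P/(2πz²) · [1 + (r/z)²]^(−5/2)
r/z = 6.2/5.3 = 1.1698; [1+(r/z)²]^(−5/2) = 0.11583.
Δσ_z = 3×304/(2π×5.3²) × 0.11583 = 5.1673 × 0.11583 = 0.5985 kPa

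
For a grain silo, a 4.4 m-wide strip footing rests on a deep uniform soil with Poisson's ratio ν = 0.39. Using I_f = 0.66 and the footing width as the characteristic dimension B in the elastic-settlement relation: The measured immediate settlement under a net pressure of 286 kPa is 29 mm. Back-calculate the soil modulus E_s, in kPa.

S_e = q·B·(1−ν²)/E_s · I_f  ⇒  E_s = q·B·(1−ν²)·I_f / S_e.
E_s = 286 × 4.4 × 0.8479 × 0.66 / 0.029 = 24280 kPa

E_s ≈ 24300 kPa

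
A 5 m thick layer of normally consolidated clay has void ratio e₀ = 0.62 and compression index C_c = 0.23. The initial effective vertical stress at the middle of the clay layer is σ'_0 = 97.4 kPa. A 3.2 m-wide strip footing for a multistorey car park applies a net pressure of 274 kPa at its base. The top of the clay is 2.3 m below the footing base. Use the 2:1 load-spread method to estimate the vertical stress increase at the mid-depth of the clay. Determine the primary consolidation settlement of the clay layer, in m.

Mid-depth of clay below the footing base: z = 2.3 + 5/2 = 4.8 m.
Stress increase at mid-clay by the 2:1 spreading method:
Δσ = qB/(B+z) = 274×3.2/(3.2+4.8) = 109.6 kPa
Final effective stress: σ'_f = σ'_0 + Δσ = 97.4 + 109.6 = 207 kPa.
Normally consolidated clay, so the full stress increment lies on the virgin compression line:
S_c = C_c·H/(1+e₀)·log₁₀(σ'_f/σ'_0) = 0.23×5/(1+0.62)×log₁₀(207/97.4)
    = 0.70988 × 0.32741 = 0.2324 m

S_c ≈ 0.232 m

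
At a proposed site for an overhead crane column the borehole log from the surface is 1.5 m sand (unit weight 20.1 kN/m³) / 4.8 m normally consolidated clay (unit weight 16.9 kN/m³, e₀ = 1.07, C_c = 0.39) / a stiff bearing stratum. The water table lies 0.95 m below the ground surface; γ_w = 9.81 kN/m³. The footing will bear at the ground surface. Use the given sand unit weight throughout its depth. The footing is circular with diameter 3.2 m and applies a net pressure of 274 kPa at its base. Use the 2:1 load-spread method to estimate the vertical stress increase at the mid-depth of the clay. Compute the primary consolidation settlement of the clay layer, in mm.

Mid-depth of clay below the ground surface: z = 1.5 + 4.8/2 = 3.9 m.
Total vertical stress at mid-clay: σ_v = 20.1×1.5 + 16.9×2.4 = 70.71 kPa.
Pore pressure: u = 9.81×(3.9 − 0.95) = 28.94 kPa.
Initial effective stress: σ'_0 = σ_v − u = 70.71 − 28.94 = 41.77 kPa.
Stress increase at mid-clay by the 2:1 spreading method:
Δσ ≈ qD²/(D+z)² = 274×3.2²/(3.2+3.9)² = 55.659 kPa
Final effective stress: σ'_f = σ'_0 + Δσ = 41.77 + 55.659 = 97.429 kPa.
Normally consolidated clay, so the full stress increment lies on the virgin compression line:
S_c = C_c·H/(1+e₀)·log₁₀(σ'_f/σ'_0) = 0.39×4.8/(1+1.07)×log₁₀(97.429/41.77)
    = 0.90435 × 0.36782 = 0.3326 m

S_c ≈ 333 mm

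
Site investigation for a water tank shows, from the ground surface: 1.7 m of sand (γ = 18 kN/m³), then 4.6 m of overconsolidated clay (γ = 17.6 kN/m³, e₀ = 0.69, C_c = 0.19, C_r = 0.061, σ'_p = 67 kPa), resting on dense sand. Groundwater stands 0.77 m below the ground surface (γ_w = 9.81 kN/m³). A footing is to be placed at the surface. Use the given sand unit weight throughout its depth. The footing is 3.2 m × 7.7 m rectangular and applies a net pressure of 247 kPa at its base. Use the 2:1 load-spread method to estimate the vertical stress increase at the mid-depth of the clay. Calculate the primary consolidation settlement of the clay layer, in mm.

Mid-depth of clay below the ground surface: z = 1.7 + 4.6/2 = 4 m.
Total vertical stress at mid-clay: σ_v = 18×1.7 + 17.6×2.3 = 71.08 kPa.
Pore pressure: u = 9.81×(4 − 0.77) = 31.686 kPa.
Initial effective stress: σ'_0 = σ_v − u = 71.08 − 31.686 = 39.394 kPa.
Stress increase at mid-clay by the 2:1 spreading method:
Δσ = qBL/((B+z)(L+z)) = 247×3.2×7.7/((3.2+4)(7.7+4)) = 72.247 kPa
Final effective stress: σ'_f = 39.394 + 72.247 = 111.64 kPa.
σ'_f = 111.64 > σ'_p = 67 kPa, so the stress path crosses the preconsolidation pressure — recompression up to σ'_p, then virgin compression beyond:
S_c = H/(1+e₀)·[C_r·log₁₀(σ'_p/σ'_0) + C_c·log₁₀(σ'_f/σ'_p)]
    = 4.6/1.69 × [0.061×log₁₀(67/39.394) + 0.19×log₁₀(111.64/67)]
    = 2.7219 × [0.014069 + 0.042132] = 0.153 m

S_c ≈ 153 mm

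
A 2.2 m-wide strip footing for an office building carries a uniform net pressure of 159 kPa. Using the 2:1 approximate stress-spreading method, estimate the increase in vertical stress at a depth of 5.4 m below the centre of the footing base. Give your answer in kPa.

By the 2:1 method the load spreads at 1 horizontal : 2 vertical, so at depth z the loaded area has grown by z in each plan dimension:
Δσ = qB/(B+z) = 159×2.2/(2.2+5.4) = 46.026 kPa

Δσ_z ≈ 46 kPa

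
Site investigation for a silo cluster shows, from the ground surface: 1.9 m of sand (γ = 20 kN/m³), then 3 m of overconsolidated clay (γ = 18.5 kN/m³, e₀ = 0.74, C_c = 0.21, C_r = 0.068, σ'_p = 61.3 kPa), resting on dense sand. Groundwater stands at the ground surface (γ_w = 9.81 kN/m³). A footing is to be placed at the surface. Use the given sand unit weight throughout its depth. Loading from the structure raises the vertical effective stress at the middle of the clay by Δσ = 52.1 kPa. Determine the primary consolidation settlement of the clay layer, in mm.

Mid-depth of clay below the ground surface: z = 1.9 + 3/2 = 3.4 m.
Total vertical stress at mid-clay: σ_v = 20×1.9 + 18.5×1.5 = 65.75 kPa.
Pore pressure: u = 9.81×(3.4 − 0) = 33.354 kPa.
Initial effective stress: σ'_0 = σ_v − u = 65.75 − 33.354 = 32.396 kPa.
Final effective stress: σ'_f = 32.396 + 52.1 = 84.496 kPa.
σ'_f = 84.496 > σ'_p = 61.3 kPa, so the stress path crosses the preconsolidation pressure — recompression up to σ'_p, then virgin compression beyond:
S_c = H/(1+e₀)·[C_r·log₁₀(σ'_p/σ'_0) + C_c·log₁₀(σ'_f/σ'_p)]
    = 3/1.74 × [0.068×log₁₀(61.3/32.396) + 0.21×log₁₀(84.496/61.3)]
    = 1.7241 × [0.018834 + 0.029269] = 0.08293 m

S_c ≈ 82.9 mm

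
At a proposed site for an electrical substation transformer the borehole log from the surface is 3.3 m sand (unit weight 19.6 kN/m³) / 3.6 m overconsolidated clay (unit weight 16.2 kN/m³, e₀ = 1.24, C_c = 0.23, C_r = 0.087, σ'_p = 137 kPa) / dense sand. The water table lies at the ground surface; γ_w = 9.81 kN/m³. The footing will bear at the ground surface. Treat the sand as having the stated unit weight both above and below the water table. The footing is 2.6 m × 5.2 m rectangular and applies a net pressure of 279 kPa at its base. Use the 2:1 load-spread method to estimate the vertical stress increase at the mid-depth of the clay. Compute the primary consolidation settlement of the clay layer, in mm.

S_c ≈ 44.6 mm

Mid-depth of clay below the ground surface: z = 3.3 + 3.6/2 = 5.1 m.
Total vertical stress at mid-clay: σ_v = 19.6×3.3 + 16.2×1.8 = 93.84 kPa.
Pore pressure: u = 9.81×(5.1 − 0) = 50.031 kPa.
Initial effective stress: σ'_0 = σ_v − u = 93.84 − 50.031 = 43.809 kPa.
Stress increase at mid-clay by the 2:1 spreading method:
Δσ = qBL/((B+z)(L+z)) = 279×2.6×5.2/((2.6+5.1)(5.2+5.1)) = 47.561 kPa
Final effective stress: σ'_f = 43.809 + 47.561 = 91.37 kPa.
σ'_f = 91.37 ≤ σ'_p = 137 kPa, so the clay remains overconsolidated and only the recompression index applies:
S_c = C_r·H/(1+e₀)·log₁₀(σ'_f/σ'_0) = 0.087×3.6/2.24×log₁₀(91.37/43.809)
    = 0.13982 × 0.31924 = 0.04464 m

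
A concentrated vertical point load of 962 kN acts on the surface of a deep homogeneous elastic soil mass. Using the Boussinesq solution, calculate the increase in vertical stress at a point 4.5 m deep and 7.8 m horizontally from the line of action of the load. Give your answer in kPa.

Δσ_z ≈ 0.707 kPa

Boussinesq vertical stress below a point load on an elastic half-space:
Δσ_z = 3P/(2πz²) · [1 + (r/z)²]^(−5/2)
r/z = 7.8/4.5 = 1.7333; [1+(r/z)²]^(−5/2) = 0.031163.
Δσ_z = 3×962/(2π×4.5²) × 0.031163 = 22.683 × 0.031163 = 0.7069 kPa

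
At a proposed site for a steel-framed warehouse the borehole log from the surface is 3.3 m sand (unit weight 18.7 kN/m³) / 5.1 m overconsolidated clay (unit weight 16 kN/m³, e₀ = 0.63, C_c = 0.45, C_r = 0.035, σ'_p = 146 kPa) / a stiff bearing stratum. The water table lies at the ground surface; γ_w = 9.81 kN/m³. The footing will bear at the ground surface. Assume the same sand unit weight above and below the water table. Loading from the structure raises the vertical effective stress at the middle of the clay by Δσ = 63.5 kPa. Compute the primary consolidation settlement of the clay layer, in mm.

Mid-depth of clay below the ground surface: z = 3.3 + 5.1/2 = 5.85 m.
Total vertical stress at mid-clay: σ_v = 18.7×3.3 + 16×2.55 = 102.51 kPa.
Pore pressure: u = 9.81×(5.85 − 0) = 57.389 kPa.
Initial effective stress: σ'_0 = σ_v − u = 102.51 − 57.389 = 45.121 kPa.
Final effective stress: σ'_f = 45.121 + 63.5 = 108.62 kPa.
σ'_f = 108.62 ≤ σ'_p = 146 kPa, so the clay remains overconsolidated and only the recompression index applies:
S_c = C_r·H/(1+e₀)·log₁₀(σ'_f/σ'_0) = 0.035×5.1/1.63×log₁₀(108.62/45.121)
    = 0.10951 × 0.38153 = 0.04178 m

S_c ≈ 41.8 mm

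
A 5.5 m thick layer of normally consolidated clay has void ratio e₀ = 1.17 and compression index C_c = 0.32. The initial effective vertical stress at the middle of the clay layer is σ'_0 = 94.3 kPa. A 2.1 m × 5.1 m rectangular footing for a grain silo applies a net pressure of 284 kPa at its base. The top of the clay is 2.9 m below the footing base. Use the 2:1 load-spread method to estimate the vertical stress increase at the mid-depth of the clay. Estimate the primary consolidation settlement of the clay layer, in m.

Mid-depth of clay below the footing base: z = 2.9 + 5.5/2 = 5.65 m.
Stress increase at mid-clay by the 2:1 spreading method:
Δσ = qBL/((B+z)(L+z)) = 284×2.1×5.1/((2.1+5.65)(5.1+5.65)) = 36.509 kPa
Final effective stress: σ'_f = σ'_0 + Δσ = 94.3 + 36.509 = 130.81 kPa.
Normally consolidated clay, so the full stress increment lies on the virgin compression line:
S_c = C_c·H/(1+e₀)·log₁₀(σ'_f/σ'_0) = 0.32×5.5/(1+1.17)×log₁₀(130.81/94.3)
    = 0.81106 × 0.14213 = 0.1153 m

S_c ≈ 0.115 m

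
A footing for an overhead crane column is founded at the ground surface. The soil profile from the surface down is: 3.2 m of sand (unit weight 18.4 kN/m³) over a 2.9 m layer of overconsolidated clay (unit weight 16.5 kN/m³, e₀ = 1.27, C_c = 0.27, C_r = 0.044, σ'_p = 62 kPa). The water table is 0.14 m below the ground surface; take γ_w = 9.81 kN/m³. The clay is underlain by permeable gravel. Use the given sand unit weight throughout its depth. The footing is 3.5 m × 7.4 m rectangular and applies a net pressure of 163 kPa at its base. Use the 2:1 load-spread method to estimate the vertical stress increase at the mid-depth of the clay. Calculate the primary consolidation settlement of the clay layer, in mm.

Mid-depth of clay below the ground surface: z = 3.2 + 2.9/2 = 4.65 m.
Total vertical stress at mid-clay: σ_v = 18.4×3.2 + 16.5×1.45 = 82.805 kPa.
Pore pressure: u = 9.81×(4.65 − 0.14) = 44.243 kPa.
Initial effective stress: σ'_0 = σ_v − u = 82.805 − 44.243 = 38.562 kPa.
Stress increase at mid-clay by the 2:1 spreading method:
Δσ = qBL/((B+z)(L+z)) = 163×3.5×7.4/((3.5+4.65)(7.4+4.65)) = 42.988 kPa
Final effective stress: σ'_f = 38.562 + 42.988 = 81.55 kPa.
σ'_f = 81.55 > σ'_p = 62 kPa, so the stress path crosses the preconsolidation pressure — recompression up to σ'_p, then virgin compression beyond:
S_c = H/(1+e₀)·[C_r·log₁₀(σ'_p/σ'_0) + C_c·log₁₀(σ'_f/σ'_p)]
    = 2.9/2.27 × [0.044×log₁₀(62/38.562) + 0.27×log₁₀(81.55/62)]
    = 1.2775 × [0.0090742 + 0.032139] = 0.05265 m

S_c ≈ 52.6 mm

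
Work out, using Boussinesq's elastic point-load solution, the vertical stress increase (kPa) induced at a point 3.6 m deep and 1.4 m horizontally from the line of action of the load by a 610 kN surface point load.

Boussinesq vertical stress below a point load on an elastic half-space:
Δσ_z = 3P/(2πz²) · [1 + (r/z)²]^(−5/2)
r/z = 1.4/3.6 = 0.38889; [1+(r/z)²]^(−5/2) = 0.70322.
Δσ_z = 3×610/(2π×3.6²) × 0.70322 = 22.473 × 0.70322 = 15.8 kPa

Δσ_z ≈ 15.8 kPa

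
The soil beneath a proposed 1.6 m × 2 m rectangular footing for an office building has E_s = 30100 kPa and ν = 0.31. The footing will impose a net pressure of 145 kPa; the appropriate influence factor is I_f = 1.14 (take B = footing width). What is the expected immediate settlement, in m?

Immediate (elastic) settlement: S_e = q·B·(1−ν²)/E_s · I_f.
S_e = 145 × 1.6 × (1 − 0.31²) / 30100 × 1.14
    = 145 × 1.6 × 0.9039 / 30100 × 1.14
    = 0.007942 m

S_e ≈ 0.00794 m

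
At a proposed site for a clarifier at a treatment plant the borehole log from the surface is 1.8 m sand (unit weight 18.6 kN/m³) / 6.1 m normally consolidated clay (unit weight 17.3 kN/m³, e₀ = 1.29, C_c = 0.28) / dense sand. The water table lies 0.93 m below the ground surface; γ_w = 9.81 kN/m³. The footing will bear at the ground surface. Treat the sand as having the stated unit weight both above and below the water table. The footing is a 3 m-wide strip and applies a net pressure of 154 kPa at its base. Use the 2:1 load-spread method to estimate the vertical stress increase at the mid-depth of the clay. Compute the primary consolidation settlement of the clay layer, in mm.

Mid-depth of clay below the ground surface: z = 1.8 + 6.1/2 = 4.85 m.
Total vertical stress at mid-clay: σ_v = 18.6×1.8 + 17.3×3.05 = 86.245 kPa.
Pore pressure: u = 9.81×(4.85 − 0.93) = 38.455 kPa.
Initial effective stress: σ'_0 = σ_v − u = 86.245 − 38.455 = 47.79 kPa.
Stress increase at mid-clay by the 2:1 spreading method:
Δσ = qB/(B+z) = 154×3/(3+4.85) = 58.854 kPa
Final effective stress: σ'_f = σ'_0 + Δσ = 47.79 + 58.854 = 106.64 kPa.
Normally consolidated clay, so the full stress increment lies on the virgin compression line:
S_c = C_c·H/(1+e₀)·log₁₀(σ'_f/σ'_0) = 0.28×6.1/(1+1.29)×log₁₀(106.64/47.79)
    = 0.74585 × 0.34858 = 0.26 m

S_c ≈ 260 mm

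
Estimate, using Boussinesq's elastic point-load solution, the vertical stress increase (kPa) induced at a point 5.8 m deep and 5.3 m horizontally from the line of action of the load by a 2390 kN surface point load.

Δσ_z ≈ 7.44 kPa

Boussinesq vertical stress below a point load on an elastic half-space:
Δσ_z = 3P/(2πz²) · [1 + (r/z)²]^(−5/2)
r/z = 5.3/5.8 = 0.91379; [1+(r/z)²]^(−5/2) = 0.21923.
Δσ_z = 3×2390/(2π×5.8²) × 0.21923 = 33.922 × 0.21923 = 7.437 kPa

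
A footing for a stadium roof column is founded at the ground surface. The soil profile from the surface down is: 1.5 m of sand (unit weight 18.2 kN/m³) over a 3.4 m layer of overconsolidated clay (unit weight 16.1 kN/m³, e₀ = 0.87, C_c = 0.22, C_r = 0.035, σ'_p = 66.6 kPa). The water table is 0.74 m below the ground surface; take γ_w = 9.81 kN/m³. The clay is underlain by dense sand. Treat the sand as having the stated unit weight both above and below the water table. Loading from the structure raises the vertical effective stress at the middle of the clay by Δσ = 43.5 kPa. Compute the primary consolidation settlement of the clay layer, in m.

Mid-depth of clay below the ground surface: z = 1.5 + 3.4/2 = 3.2 m.
Total vertical stress at mid-clay: σ_v = 18.2×1.5 + 16.1×1.7 = 54.67 kPa.
Pore pressure: u = 9.81×(3.2 − 0.74) = 24.133 kPa.
Initial effective stress: σ'_0 = σ_v − u = 54.67 − 24.133 = 30.537 kPa.
Final effective stress: σ'_f = 30.537 + 43.5 = 74.037 kPa.
σ'_f = 74.037 > σ'_p = 66.6 kPa, so the stress path crosses the preconsolidation pressure — recompression up to σ'_p, then virgin compression beyond:
S_c = H/(1+e₀)·[C_r·log₁₀(σ'_p/σ'_0) + C_c·log₁₀(σ'_f/σ'_p)]
    = 3.4/1.87 × [0.035×log₁₀(66.6/30.537) + 0.22×log₁₀(74.037/66.6)]
    = 1.8182 × [0.011853 + 0.010114] = 0.03994 m

S_c ≈ 0.0399 m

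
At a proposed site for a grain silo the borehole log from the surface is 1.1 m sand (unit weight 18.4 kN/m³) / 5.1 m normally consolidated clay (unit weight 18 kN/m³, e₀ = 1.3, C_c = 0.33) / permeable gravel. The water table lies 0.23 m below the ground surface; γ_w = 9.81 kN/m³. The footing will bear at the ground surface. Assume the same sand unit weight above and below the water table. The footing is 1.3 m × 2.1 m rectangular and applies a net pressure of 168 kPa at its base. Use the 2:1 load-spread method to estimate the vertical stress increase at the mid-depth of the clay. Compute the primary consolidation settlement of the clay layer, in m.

Mid-depth of clay below the ground surface: z = 1.1 + 5.1/2 = 3.65 m.
Total vertical stress at mid-clay: σ_v = 18.4×1.1 + 18×2.55 = 66.14 kPa.
Pore pressure: u = 9.81×(3.65 − 0.23) = 33.55 kPa.
Initial effective stress: σ'_0 = σ_v − u = 66.14 − 33.55 = 32.59 kPa.
Stress increase at mid-clay by the 2:1 spreading method:
Δσ = qBL/((B+z)(L+z)) = 168×1.3×2.1/((1.3+3.65)(2.1+3.65)) = 16.114 kPa
Final effective stress: σ'_f = σ'_0 + Δσ = 32.59 + 16.114 = 48.704 kPa.
Normally consolidated clay, so the full stress increment lies on the virgin compression line:
S_c = C_c·H/(1+e₀)·log₁₀(σ'_f/σ'_0) = 0.33×5.1/(1+1.3)×log₁₀(48.704/32.59)
    = 0.73174 × 0.17448 = 0.1277 m

S_c ≈ 0.128 m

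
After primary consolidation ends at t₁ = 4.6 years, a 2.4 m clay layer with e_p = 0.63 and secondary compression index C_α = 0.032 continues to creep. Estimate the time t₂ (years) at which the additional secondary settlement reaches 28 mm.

t₂ ≈ 18.1 years

S_s = C_α·H/(1+e_p)·log₁₀(t₂/t₁) ⇒ log₁₀(t₂/t₁) = S_s·(1+e_p)/(C_α·H).
log₁₀(t₂/t₁) = 0.028 × (1+0.63) / (0.032×2.4) = 0.5943
t₂ = t₁ × 10^0.5943 = 4.6 × 3.929 = 18.07 years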